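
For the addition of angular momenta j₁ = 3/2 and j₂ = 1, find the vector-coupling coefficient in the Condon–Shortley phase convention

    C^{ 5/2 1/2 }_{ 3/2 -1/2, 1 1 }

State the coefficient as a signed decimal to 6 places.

√[6·0!3!2!/6! · 1!2!2!0!3!2!] = √(24/5)
  +(−1)^0/∏(0,0,2,2,1,0)! = 1/4  (running 1/4)
⟨..|..⟩ = √(24/5)·(1/4) = +0.547723

+0.547723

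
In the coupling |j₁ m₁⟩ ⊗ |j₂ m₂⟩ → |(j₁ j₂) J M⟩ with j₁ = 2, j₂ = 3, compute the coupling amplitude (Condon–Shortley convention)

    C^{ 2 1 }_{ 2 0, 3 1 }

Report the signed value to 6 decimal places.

+√(1/7) = +0.377964

j₁+j₂−J=3  J+j₁−j₂=1  J−j₁+j₂=3  j₁+j₂+J+1=8
(j₁±m₁, j₂±m₂, J±M) = (2,2,4,2,3,1)
P² = 36/7
sum k=1..2:
  [1] −1/12 = -1/12
  [2] +1/4 = 1/4
S = 1/6
C² = P²·S² = 1/7 ; C = +0.377964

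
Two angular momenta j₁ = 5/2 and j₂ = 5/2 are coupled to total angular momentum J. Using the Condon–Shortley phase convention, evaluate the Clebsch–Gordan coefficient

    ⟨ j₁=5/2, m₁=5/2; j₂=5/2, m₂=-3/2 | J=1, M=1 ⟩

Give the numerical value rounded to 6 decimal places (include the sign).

j₁+j₂−J=4  J+j₁−j₂=1  J−j₁+j₂=1  j₁+j₂+J+1=7
(j₁±m₁, j₂±m₂, J±M) = (5,0,1,4,2,0)
P² = 576/7
sum k=0..0:
  [0] +1/24 = 1/24
S = 1/24
C² = P²·S² = 1/7 ; C = +0.377964

+√(1/7) = +0.377964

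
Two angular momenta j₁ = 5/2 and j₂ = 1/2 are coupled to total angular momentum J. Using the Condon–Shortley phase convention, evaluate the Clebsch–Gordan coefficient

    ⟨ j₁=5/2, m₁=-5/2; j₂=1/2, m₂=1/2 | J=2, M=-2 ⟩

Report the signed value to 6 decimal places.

√[5·1!4!0!/6! · 0!5!1!0!0!4!] = √(480)
  +(−1)^1/∏(1,0,4,0,0,0)! = -1/24  (running -1/24)
⟨..|..⟩ = √(480)·(-1/24) = -0.912871

-0.912871  (= −√(5/6))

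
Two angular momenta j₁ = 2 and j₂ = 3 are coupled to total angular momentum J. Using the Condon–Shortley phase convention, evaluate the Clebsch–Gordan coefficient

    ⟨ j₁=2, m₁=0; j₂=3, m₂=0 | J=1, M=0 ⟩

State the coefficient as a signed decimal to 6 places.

√[3·4!0!2!/7! · 2!2!3!3!1!1!] = √(144/35)
  +(−1)^2/∏(2,2,0,1,0,1)! = 1/4  (running 1/4)
⟨..|..⟩ = √(144/35)·(1/4) = +0.507093

+√(9/35) ≈ +0.507093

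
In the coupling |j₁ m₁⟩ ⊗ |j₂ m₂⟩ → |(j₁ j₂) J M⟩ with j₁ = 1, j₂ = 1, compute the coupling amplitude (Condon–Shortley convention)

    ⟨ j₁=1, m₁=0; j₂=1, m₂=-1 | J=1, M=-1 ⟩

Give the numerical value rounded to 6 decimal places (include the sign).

√[3·1!1!1!/4! · 1!1!0!2!0!2!] = √(1/2)
  +(−1)^0/∏(0,1,1,0,0,1)! = 1  (running 1)
⟨..|..⟩ = √(1/2)·(1) = +0.707107

+0.707107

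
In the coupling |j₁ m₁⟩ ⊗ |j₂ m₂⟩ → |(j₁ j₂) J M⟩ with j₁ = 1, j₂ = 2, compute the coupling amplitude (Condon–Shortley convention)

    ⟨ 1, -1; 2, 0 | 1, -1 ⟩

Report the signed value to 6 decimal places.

+0.316228  (= +√(1/10))

triangle: 2!·0!·2!/5! = 4/120
(j±m)!: 0!·2!·2!·2!·0!·2! = 16
prefactor² = (2J+1)·Δ·N² = 8/5
  k=2: +1/(2!·0!·0!·0!·0!·2!) = 1/4
Σ = 1/4  ⇒  CG² = 8/5·1/4² = 1/10
CG = +√(1/10) = +0.316228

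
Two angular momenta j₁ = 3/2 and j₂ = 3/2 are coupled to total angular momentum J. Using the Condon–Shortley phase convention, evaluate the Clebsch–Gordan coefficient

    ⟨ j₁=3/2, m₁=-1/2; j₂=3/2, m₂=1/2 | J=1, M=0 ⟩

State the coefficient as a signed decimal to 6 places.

j₁+j₂−J=2  J+j₁−j₂=1  J−j₁+j₂=1  j₁+j₂+J+1=5
(j₁±m₁, j₂±m₂, J±M) = (1,2,2,1,1,1)
P² = 1/5
sum k=1..2:
  [1] −1/1 = -1
  [2] +1/2 = 1/2
S = -1/2
C² = P²·S² = 1/20 ; C = -0.223607

-0.223607  (= −√(1/20))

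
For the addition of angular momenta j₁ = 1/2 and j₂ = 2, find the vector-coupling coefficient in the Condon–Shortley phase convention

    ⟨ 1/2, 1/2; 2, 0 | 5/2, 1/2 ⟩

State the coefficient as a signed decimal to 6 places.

+√(3/5) = +0.774597

√[6·0!1!4!/6! · 1!0!2!2!3!2!] = √(48/5)
  +(−1)^0/∏(0,0,0,2,1,2)! = 1/4  (running 1/4)
⟨..|..⟩ = √(48/5)·(1/4) = +0.774597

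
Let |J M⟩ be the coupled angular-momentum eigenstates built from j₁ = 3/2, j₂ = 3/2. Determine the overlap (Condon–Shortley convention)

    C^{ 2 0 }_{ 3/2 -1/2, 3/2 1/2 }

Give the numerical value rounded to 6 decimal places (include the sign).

j₁+j₂−J=1  J+j₁−j₂=2  J−j₁+j₂=2  j₁+j₂+J+1=6
(j₁±m₁, j₂±m₂, J±M) = (1,2,2,1,2,2)
P² = 4/9
sum k=0..1:
  [0] +1/4 = 1/4
  [1] −1/1 = -1
S = -3/4
C² = P²·S² = 1/4 ; C = -0.500000

−√(1/4) ≈ -0.500000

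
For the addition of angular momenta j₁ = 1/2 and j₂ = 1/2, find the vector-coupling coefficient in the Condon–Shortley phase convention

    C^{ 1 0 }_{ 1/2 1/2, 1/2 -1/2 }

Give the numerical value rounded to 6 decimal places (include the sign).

triangle: 0!·1!·1!/3! = 1/6
(j±m)!: 1!·0!·0!·1!·1!·1! = 1
prefactor² = (2J+1)·Δ·N² = 1/2
  k=0: +1/(0!·0!·0!·0!·1!·1!) = 1
Σ = 1  ⇒  CG² = 1/2·1² = 1/2
CG = +√(1/2) = +0.707107

+√(1/2) ≈ +0.707107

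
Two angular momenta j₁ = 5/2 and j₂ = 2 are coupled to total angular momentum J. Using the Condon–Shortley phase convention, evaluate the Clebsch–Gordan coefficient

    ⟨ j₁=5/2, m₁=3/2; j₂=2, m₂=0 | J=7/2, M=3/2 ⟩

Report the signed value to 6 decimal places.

+0.534522

j₁+j₂−J=1  J+j₁−j₂=4  J−j₁+j₂=3  j₁+j₂+J+1=9
(j₁±m₁, j₂±m₂, J±M) = (4,1,2,2,5,2)
P² = 512/7
sum k=0..1:
  [0] +1/12 = 1/12
  [1] −1/48 = -1/48
S = 1/16
C² = P²·S² = 2/7 ; C = +0.534522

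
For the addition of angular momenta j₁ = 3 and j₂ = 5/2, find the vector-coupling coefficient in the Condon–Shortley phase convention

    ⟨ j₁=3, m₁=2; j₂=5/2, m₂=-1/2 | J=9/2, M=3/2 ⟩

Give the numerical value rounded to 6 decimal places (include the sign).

+0.604815  (= +√(169/462))

√[10·1!5!4!/11! · 5!1!2!3!6!3!] = √(345600/77)
  +(−1)^0/∏(0,1,1,2,4,2)! = 1/96  (running 1/96)
  +(−1)^1/∏(1,0,0,1,5,3)! = -1/720  (running 13/1440)
⟨..|..⟩ = √(345600/77)·(13/1440) = +0.604815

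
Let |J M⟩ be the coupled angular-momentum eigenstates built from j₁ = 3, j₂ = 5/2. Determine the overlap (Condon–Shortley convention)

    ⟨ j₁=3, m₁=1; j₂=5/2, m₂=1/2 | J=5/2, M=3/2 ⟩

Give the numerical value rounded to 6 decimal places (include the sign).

triangle: 3!×3!×2!/9! = 72/362880
(j±m)!: 4!×2!×3!×2!×4!×1! = 13824
prefactor² = (2J+1)×Δ×N² = 576/35
  k=1: −1/(1!×2!×1!×2!×2!×0!) = -1/8
  k=2: +1/(2!×1!×0!×1!×3!×1!) = 1/12
Σ = -1/24  ⇒  CG² = 576/35×(-1/24)² = 1/35
CG = −√(1/35) = -0.169031

-0.169031  (= −√(1/35))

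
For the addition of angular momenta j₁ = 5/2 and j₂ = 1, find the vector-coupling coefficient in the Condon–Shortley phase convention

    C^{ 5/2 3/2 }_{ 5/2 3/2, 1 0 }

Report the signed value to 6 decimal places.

√[6·1!4!1!/7! · 4!1!1!1!4!1!] = √(576/35)
  +(−1)^0/∏(0,1,1,1,3,0)! = 1/6  (running 1/6)
  +(−1)^1/∏(1,0,0,0,4,1)! = -1/24  (running 1/8)
⟨..|..⟩ = √(576/35)·(1/8) = +0.507093

+0.507093  (= +√(9/35))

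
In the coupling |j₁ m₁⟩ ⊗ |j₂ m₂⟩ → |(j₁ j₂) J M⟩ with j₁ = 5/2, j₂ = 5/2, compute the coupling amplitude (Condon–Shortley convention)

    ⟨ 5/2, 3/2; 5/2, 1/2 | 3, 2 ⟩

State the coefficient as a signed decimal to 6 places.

-0.288675  (= −√(1/12))

√[7·2!3!3!/9! · 4!1!3!2!5!1!] = √(48)
  +(−1)^0/∏(0,2,1,3,2,0)! = 1/24  (running 1/24)
  +(−1)^1/∏(1,1,0,2,3,1)! = -1/12  (running -1/24)
⟨..|..⟩ = √(48)·(-1/24) = -0.288675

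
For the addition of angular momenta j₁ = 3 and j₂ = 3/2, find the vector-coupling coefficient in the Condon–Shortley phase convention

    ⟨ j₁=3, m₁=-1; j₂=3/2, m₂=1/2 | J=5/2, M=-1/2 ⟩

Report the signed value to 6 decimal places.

-0.119523

triangle: 2!×4!×1!/8! = 48/40320
(j±m)!: 2!×4!×2!×1!×2!×3! = 1152
prefactor² = (2J+1)×Δ×N² = 288/35
  k=1: −1/(1!×1!×3!×1!×1!×0!) = -1/6
  k=2: +1/(2!×0!×2!×0!×2!×1!) = 1/8
Σ = -1/24  ⇒  CG² = 288/35×(-1/24)² = 1/70
CG = −√(1/70) = -0.119523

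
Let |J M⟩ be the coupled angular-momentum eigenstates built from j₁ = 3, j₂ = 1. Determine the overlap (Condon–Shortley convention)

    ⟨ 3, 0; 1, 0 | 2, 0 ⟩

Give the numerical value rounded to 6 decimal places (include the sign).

triangle: 2!·4!·0!/7! = 48/5040
(j±m)!: 3!·3!·1!·1!·2!·2! = 144
prefactor² = (2J+1)·Δ·N² = 48/7
  k=1: −1/(1!·1!·2!·0!·2!·0!) = -1/4
Σ = -1/4  ⇒  CG² = 48/7·(-1/4)² = 3/7
CG = −√(3/7) = -0.654654

−√(3/7) ≈ -0.654654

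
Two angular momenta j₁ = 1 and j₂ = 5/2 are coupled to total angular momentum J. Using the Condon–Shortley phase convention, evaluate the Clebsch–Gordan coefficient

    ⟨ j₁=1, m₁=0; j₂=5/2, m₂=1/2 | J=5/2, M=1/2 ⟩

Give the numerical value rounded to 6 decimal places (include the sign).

-0.169031  (= −√(1/35))

j₁+j₂−J=1  J+j₁−j₂=1  J−j₁+j₂=4  j₁+j₂+J+1=7
(j₁±m₁, j₂±m₂, J±M) = (1,1,3,2,3,2)
P² = 144/35
sum k=0..1:
  [0] +1/6 = 1/6
  [1] −1/4 = -1/4
S = -1/12
C² = P²·S² = 1/35 ; C = -0.169031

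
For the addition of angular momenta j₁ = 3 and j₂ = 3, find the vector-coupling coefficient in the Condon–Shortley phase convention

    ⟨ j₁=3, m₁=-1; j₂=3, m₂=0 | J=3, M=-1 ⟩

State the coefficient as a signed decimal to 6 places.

+√(1/6) ≈ +0.408248

j₁+j₂−J=3  J+j₁−j₂=3  J−j₁+j₂=3  j₁+j₂+J+1=10
(j₁±m₁, j₂±m₂, J±M) = (2,4,3,3,2,4)
P² = 864/25
sum k=1..3:
  [1] −1/24 = -1/24
  [2] +1/8 = 1/8
  [3] −1/72 = -1/72
S = 5/72
C² = P²·S² = 1/6 ; C = +0.408248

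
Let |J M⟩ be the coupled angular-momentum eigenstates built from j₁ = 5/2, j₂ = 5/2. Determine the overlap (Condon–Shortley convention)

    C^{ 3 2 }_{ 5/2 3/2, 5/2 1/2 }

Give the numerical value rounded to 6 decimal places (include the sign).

−√(1/12) ≈ -0.288675

j₁+j₂−J=2  J+j₁−j₂=3  J−j₁+j₂=3  j₁+j₂+J+1=9
(j₁±m₁, j₂±m₂, J±M) = (4,1,3,2,5,1)
P² = 48
sum k=0..1:
  [0] +1/24 = 1/24
  [1] −1/12 = -1/12
S = -1/24
C² = P²·S² = 1/12 ; C = -0.288675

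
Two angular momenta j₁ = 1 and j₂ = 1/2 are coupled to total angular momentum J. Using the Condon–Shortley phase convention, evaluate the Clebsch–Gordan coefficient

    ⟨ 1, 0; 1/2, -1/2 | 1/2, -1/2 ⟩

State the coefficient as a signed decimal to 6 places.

+0.577350

triangle: 1!×1!×0!/3! = 1/6
(j±m)!: 1!×1!×0!×1!×0!×1! = 1
prefactor² = (2J+1)×Δ×N² = 1/3
  k=0: +1/(0!×1!×1!×0!×0!×0!) = 1
Σ = 1  ⇒  CG² = 1/3×1² = 1/3
CG = +√(1/3) = +0.577350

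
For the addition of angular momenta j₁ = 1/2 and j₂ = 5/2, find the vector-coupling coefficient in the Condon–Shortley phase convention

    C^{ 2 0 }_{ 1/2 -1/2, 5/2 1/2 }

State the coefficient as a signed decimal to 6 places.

√[5·1!0!4!/6! · 0!1!3!2!2!2!] = √(8)
  +(−1)^1/∏(1,0,0,2,0,2)! = -1/4  (running -1/4)
⟨..|..⟩ = √(8)·(-1/4) = -0.707107

−√(1/2) ≈ -0.707107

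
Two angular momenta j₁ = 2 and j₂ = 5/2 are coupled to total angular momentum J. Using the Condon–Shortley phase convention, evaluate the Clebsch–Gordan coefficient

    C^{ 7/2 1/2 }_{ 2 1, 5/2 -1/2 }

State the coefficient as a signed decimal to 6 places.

+0.557773  (= +√(14/45))

j₁+j₂−J=1  J+j₁−j₂=3  J−j₁+j₂=4  j₁+j₂+J+1=9
(j₁±m₁, j₂±m₂, J±M) = (3,1,2,3,4,3)
P² = 1152/35
sum k=0..1:
  [0] +1/8 = 1/8
  [1] −1/36 = -1/36
S = 7/72
C² = P²·S² = 14/45 ; C = +0.557773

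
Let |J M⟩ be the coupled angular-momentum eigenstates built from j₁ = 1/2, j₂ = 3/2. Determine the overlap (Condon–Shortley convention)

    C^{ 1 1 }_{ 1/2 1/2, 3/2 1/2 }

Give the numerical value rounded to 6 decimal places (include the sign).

+√(1/4) = +0.500000

√[3·1!0!2!/4! · 1!0!2!1!2!0!] = √(1)
  +(−1)^0/∏(0,1,0,2,0,0)! = 1/2  (running 1/2)
⟨..|..⟩ = √(1)·(1/2) = +0.500000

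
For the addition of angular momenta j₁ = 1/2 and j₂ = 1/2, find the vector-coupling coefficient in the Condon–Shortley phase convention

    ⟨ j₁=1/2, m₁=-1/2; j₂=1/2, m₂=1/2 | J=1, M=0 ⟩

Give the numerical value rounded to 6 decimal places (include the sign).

+√(1/2) ≈ +0.707107

triangle: 0!·1!·1!/3! = 1/6
(j±m)!: 0!·1!·1!·0!·1!·1! = 1
prefactor² = (2J+1)·Δ·N² = 1/2
  k=0: +1/(0!·0!·1!·1!·0!·0!) = 1
Σ = 1  ⇒  CG² = 1/2·1² = 1/2
CG = +√(1/2) = +0.707107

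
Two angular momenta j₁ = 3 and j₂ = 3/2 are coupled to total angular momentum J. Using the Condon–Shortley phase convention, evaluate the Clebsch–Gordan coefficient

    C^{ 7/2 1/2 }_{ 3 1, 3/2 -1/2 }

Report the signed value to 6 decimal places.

√[8·1!5!2!/9! · 4!2!1!2!4!3!] = √(512/7)
  +(−1)^0/∏(0,1,2,1,3,1)! = 1/12  (running 1/12)
  +(−1)^1/∏(1,0,1,0,4,2)! = -1/48  (running 1/16)
⟨..|..⟩ = √(512/7)·(1/16) = +0.534522

+√(2/7) = +0.534522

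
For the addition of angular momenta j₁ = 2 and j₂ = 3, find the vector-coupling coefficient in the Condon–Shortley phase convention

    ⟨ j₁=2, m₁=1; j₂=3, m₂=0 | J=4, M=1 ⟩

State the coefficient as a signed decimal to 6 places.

j₁+j₂−J=1  J+j₁−j₂=3  J−j₁+j₂=5  j₁+j₂+J+1=10
(j₁±m₁, j₂±m₂, J±M) = (3,1,3,3,5,3)
P² = 1944/7
sum k=0..1:
  [0] +1/24 = 1/24
  [1] −1/72 = -1/72
S = 1/36
C² = P²·S² = 3/14 ; C = +0.462910

+√(3/14) ≈ +0.462910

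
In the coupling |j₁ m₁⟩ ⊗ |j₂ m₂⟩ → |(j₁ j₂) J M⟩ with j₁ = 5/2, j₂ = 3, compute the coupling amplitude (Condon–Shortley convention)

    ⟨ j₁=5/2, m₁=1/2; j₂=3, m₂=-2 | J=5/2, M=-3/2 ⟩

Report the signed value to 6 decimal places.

−√(1/14) = -0.267261

triangle: 3!*2!*3!/9! = 72/362880
(j±m)!: 3!*2!*1!*5!*1!*4! = 34560
prefactor² = (2J+1)*Δ*N² = 288/7
  k=0: +1/(0!*3!*2!*1!*0!*2!) = 1/24
  k=1: −1/(1!*2!*1!*0!*1!*3!) = -1/12
Σ = -1/24  ⇒  CG² = 288/7*(-1/24)² = 1/14
CG = −√(1/14) = -0.267261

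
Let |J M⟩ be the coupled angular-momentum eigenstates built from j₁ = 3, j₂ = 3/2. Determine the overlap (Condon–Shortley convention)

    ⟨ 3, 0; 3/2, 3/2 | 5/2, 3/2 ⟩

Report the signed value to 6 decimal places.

j₁+j₂−J=2  J+j₁−j₂=4  J−j₁+j₂=1  j₁+j₂+J+1=8
(j₁±m₁, j₂±m₂, J±M) = (3,3,3,0,4,1)
P² = 1296/35
sum k=2..2:
  [2] +1/12 = 1/12
S = 1/12
C² = P²·S² = 9/35 ; C = +0.507093

+0.507093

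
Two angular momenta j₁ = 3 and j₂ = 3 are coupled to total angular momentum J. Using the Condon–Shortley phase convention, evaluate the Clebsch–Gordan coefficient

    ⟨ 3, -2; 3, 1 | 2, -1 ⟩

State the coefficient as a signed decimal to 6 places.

j₁+j₂−J=4  J+j₁−j₂=2  J−j₁+j₂=2  j₁+j₂+J+1=9
(j₁±m₁, j₂±m₂, J±M) = (1,5,4,2,1,3)
P² = 320/7
sum k=3..4:
  [3] −1/12 = -1/12
  [4] +1/48 = 1/48
S = -1/16
C² = P²·S² = 5/28 ; C = -0.422577

-0.422577  (= −√(5/28))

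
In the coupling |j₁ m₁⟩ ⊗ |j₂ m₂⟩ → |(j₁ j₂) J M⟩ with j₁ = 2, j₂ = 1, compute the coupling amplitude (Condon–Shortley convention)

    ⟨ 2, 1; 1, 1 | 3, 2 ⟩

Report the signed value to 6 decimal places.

+√(2/3) = +0.816497

j₁+j₂−J=0  J+j₁−j₂=4  J−j₁+j₂=2  j₁+j₂+J+1=7
(j₁±m₁, j₂±m₂, J±M) = (3,1,2,0,5,1)
P² = 96
sum k=0..0:
  [0] +1/12 = 1/12
S = 1/12
C² = P²·S² = 2/3 ; C = +0.816497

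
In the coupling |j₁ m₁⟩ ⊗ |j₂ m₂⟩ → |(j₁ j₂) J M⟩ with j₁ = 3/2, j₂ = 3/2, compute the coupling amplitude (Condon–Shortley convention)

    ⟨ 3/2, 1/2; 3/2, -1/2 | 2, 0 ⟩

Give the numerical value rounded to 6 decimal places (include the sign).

√[5·1!2!2!/6! · 2!1!1!2!2!2!] = √(4/9)
  +(−1)^0/∏(0,1,1,1,1,1)! = 1  (running 1)
  +(−1)^1/∏(1,0,0,0,2,2)! = -1/4  (running 3/4)
⟨..|..⟩ = √(4/9)·(3/4) = +0.500000

+0.500000  (= +√(1/4))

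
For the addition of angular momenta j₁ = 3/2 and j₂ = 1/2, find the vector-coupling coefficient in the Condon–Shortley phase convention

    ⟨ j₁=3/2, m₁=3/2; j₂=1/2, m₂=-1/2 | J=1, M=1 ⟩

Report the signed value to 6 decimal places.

triangle: 1!×2!×0!/4! = 2/24
(j±m)!: 3!×0!×0!×1!×2!×0! = 12
prefactor² = (2J+1)×Δ×N² = 3
  k=0: +1/(0!×1!×0!×0!×2!×0!) = 1/2
Σ = 1/2  ⇒  CG² = 3×1/2² = 3/4
CG = +√(3/4) = +0.866025

+0.866025  (= +√(3/4))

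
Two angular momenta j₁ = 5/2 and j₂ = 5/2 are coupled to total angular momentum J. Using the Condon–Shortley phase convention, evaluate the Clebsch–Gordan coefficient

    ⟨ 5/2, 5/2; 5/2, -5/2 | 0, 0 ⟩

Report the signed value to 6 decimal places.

j₁+j₂−J=5  J+j₁−j₂=0  J−j₁+j₂=0  j₁+j₂+J+1=6
(j₁±m₁, j₂±m₂, J±M) = (5,0,0,5,0,0)
P² = 2400
sum k=0..0:
  [0] +1/120 = 1/120
S = 1/120
C² = P²·S² = 1/6 ; C = +0.408248

+√(1/6) ≈ +0.408248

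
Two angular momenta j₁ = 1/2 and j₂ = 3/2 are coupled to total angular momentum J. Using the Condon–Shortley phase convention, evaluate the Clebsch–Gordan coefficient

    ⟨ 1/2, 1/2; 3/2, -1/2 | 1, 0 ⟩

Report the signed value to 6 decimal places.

j₁+j₂−J=1  J+j₁−j₂=0  J−j₁+j₂=2  j₁+j₂+J+1=4
(j₁±m₁, j₂±m₂, J±M) = (1,0,1,2,1,1)
P² = 1/2
sum k=0..0:
  [0] +1/1 = 1
S = 1
C² = P²·S² = 1/2 ; C = +0.707107

+√(1/2) = +0.707107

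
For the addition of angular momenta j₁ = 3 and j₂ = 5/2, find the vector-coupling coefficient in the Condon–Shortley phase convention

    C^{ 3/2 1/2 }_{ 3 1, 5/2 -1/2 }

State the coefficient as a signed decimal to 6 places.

j₁+j₂−J=4  J+j₁−j₂=2  J−j₁+j₂=1  j₁+j₂+J+1=8
(j₁±m₁, j₂±m₂, J±M) = (4,2,2,3,2,1)
P² = 192/35
sum k=1..2:
  [1] −1/6 = -1/6
  [2] +1/8 = 1/8
S = -1/24
C² = P²·S² = 1/105 ; C = -0.097590

−√(1/105) ≈ -0.097590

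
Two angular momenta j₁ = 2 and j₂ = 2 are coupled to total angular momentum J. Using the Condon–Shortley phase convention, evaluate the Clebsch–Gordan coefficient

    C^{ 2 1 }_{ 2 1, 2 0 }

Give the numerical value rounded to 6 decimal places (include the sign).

−√(1/14) = -0.267261

√[5·2!2!2!/7! · 3!1!2!2!3!1!] = √(8/7)
  +(−1)^0/∏(0,2,1,2,1,0)! = 1/4  (running 1/4)
  +(−1)^1/∏(1,1,0,1,2,1)! = -1/2  (running -1/4)
⟨..|..⟩ = √(8/7)·(-1/4) = -0.267261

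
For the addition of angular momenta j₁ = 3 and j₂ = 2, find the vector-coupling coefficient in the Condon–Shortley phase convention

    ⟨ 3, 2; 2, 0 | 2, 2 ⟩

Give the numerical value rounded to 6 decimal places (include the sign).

j₁+j₂−J=3  J+j₁−j₂=3  J−j₁+j₂=1  j₁+j₂+J+1=8
(j₁±m₁, j₂±m₂, J±M) = (5,1,2,2,4,0)
P² = 360/7
sum k=1..1:
  [1] −1/12 = -1/12
S = -1/12
C² = P²·S² = 5/14 ; C = -0.597614

-0.597614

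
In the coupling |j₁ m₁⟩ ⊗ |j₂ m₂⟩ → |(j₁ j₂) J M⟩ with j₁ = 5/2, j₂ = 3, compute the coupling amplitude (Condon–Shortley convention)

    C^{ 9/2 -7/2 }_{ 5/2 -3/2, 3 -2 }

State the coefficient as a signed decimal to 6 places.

+0.100504  (= +√(1/99))

√[10·1!4!5!/11! · 1!4!1!5!1!8!] = √(921600/11)
  +(−1)^0/∏(0,1,4,1,0,4)! = 1/576  (running 1/576)
  +(−1)^1/∏(1,0,3,0,1,5)! = -1/720  (running 1/2880)
⟨..|..⟩ = √(921600/11)·(1/2880) = +0.100504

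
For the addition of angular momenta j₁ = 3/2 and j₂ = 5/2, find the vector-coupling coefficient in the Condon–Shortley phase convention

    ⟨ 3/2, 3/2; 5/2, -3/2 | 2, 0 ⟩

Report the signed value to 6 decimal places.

triangle: 2!×1!×3!/7! = 12/5040
(j±m)!: 3!×0!×1!×4!×2!×2! = 576
prefactor² = (2J+1)×Δ×N² = 48/7
  k=0: +1/(0!×2!×0!×1!×1!×2!) = 1/4
Σ = 1/4  ⇒  CG² = 48/7×1/4² = 3/7
CG = +√(3/7) = +0.654654

+√(3/7) ≈ +0.654654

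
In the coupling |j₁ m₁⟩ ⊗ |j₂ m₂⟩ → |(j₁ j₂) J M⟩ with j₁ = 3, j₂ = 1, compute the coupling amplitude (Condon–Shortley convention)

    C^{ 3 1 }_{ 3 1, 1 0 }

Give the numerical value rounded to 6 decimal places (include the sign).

+√(1/12) ≈ +0.288675

triangle: 1!×5!×1!/8! = 120/40320
(j±m)!: 4!×2!×1!×1!×4!×2! = 2304
prefactor² = (2J+1)×Δ×N² = 48
  k=0: +1/(0!×1!×2!×1!×3!×0!) = 1/12
  k=1: −1/(1!×0!×1!×0!×4!×1!) = -1/24
Σ = 1/24  ⇒  CG² = 48×1/24² = 1/12
CG = +√(1/12) = +0.288675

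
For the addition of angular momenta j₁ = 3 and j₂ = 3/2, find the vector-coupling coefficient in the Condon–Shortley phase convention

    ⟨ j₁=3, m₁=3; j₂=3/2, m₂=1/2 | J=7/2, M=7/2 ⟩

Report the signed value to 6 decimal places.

+√(2/3) ≈ +0.816497

√[8·1!5!2!/9! · 6!0!2!1!7!0!] = √(38400)
  +(−1)^0/∏(0,1,0,2,5,0)! = 1/240  (running 1/240)
⟨..|..⟩ = √(38400)·(1/240) = +0.816497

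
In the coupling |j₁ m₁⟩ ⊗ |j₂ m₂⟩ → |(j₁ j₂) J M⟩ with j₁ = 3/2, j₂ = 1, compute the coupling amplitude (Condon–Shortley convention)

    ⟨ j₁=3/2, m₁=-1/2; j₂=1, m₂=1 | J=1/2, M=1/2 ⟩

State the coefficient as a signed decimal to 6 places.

+√(1/6) ≈ +0.408248

√[2·2!1!0!/4! · 1!2!2!0!1!0!] = √(2/3)
  +(−1)^2/∏(2,0,0,0,1,0)! = 1/2  (running 1/2)
⟨..|..⟩ = √(2/3)·(1/2) = +0.408248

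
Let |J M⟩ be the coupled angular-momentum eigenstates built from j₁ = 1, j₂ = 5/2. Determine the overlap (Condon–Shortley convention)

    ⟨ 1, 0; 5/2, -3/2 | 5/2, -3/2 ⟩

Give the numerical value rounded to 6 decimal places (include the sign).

j₁+j₂−J=1  J+j₁−j₂=1  J−j₁+j₂=4  j₁+j₂+J+1=7
(j₁±m₁, j₂±m₂, J±M) = (1,1,1,4,1,4)
P² = 576/35
sum k=0..1:
  [0] +1/6 = 1/6
  [1] −1/24 = -1/24
S = 1/8
C² = P²·S² = 9/35 ; C = +0.507093

+√(9/35) = +0.507093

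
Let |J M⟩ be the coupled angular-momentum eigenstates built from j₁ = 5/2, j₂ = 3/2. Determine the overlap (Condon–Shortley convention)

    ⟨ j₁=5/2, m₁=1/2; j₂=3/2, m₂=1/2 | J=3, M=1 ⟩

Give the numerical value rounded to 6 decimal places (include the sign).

−√(1/60) ≈ -0.129099

triangle: 1!*4!*2!/8! = 48/40320
(j±m)!: 3!*2!*2!*1!*4!*2! = 1152
prefactor² = (2J+1)*Δ*N² = 48/5
  k=0: +1/(0!*1!*2!*2!*2!*0!) = 1/8
  k=1: −1/(1!*0!*1!*1!*3!*1!) = -1/6
Σ = -1/24  ⇒  CG² = 48/5*(-1/24)² = 1/60
CG = −√(1/60) = -0.129099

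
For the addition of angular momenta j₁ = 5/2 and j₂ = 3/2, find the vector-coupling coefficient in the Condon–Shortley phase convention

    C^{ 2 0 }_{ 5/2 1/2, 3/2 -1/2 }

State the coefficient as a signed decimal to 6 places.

−√(1/14) ≈ -0.267261

triangle: 2!·3!·1!/7! = 12/5040
(j±m)!: 3!·2!·1!·2!·2!·2! = 96
prefactor² = (2J+1)·Δ·N² = 8/7
  k=0: +1/(0!·2!·2!·1!·1!·0!) = 1/4
  k=1: −1/(1!·1!·1!·0!·2!·1!) = -1/2
Σ = -1/4  ⇒  CG² = 8/7·(-1/4)² = 1/14
CG = −√(1/14) = -0.267261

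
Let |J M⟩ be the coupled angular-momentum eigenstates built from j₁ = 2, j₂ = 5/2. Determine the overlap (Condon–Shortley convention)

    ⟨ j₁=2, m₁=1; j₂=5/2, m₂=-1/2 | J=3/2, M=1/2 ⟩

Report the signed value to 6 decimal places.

−√(5/21) ≈ -0.487950

j₁+j₂−J=3  J+j₁−j₂=1  J−j₁+j₂=2  j₁+j₂+J+1=7
(j₁±m₁, j₂±m₂, J±M) = (3,1,2,3,2,1)
P² = 48/35
sum k=0..1:
  [0] +1/12 = 1/12
  [1] −1/2 = -1/2
S = -5/12
C² = P²·S² = 5/21 ; C = -0.487950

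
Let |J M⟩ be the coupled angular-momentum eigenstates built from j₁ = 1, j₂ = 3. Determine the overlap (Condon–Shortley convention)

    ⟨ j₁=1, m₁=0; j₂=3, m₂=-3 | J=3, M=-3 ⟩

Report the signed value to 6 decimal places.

j₁+j₂−J=1  J+j₁−j₂=1  J−j₁+j₂=5  j₁+j₂+J+1=8
(j₁±m₁, j₂±m₂, J±M) = (1,1,0,6,0,6)
P² = 10800
sum k=0..0:
  [0] +1/120 = 1/120
S = 1/120
C² = P²·S² = 3/4 ; C = +0.866025

+0.866025  (= +√(3/4))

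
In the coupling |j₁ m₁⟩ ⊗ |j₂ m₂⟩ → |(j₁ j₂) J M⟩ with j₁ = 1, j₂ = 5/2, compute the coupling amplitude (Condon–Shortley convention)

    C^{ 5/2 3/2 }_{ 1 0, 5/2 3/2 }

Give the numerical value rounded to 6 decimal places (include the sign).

√[6·1!1!4!/7! · 1!1!4!1!4!1!] = √(576/35)
  +(−1)^0/∏(0,1,1,4,0,0)! = 1/24  (running 1/24)
  +(−1)^1/∏(1,0,0,3,1,1)! = -1/6  (running -1/8)
⟨..|..⟩ = √(576/35)·(-1/8) = -0.507093

−√(9/35) ≈ -0.507093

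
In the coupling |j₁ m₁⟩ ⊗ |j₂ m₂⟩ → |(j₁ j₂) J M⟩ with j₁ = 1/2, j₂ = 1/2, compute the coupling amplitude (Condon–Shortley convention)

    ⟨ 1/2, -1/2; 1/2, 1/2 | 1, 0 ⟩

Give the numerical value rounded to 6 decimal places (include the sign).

+0.707107  (= +√(1/2))

√[3·0!1!1!/3! · 0!1!1!0!1!1!] = √(1/2)
  +(−1)^0/∏(0,0,1,1,0,0)! = 1  (running 1)
⟨..|..⟩ = √(1/2)·(1) = +0.707107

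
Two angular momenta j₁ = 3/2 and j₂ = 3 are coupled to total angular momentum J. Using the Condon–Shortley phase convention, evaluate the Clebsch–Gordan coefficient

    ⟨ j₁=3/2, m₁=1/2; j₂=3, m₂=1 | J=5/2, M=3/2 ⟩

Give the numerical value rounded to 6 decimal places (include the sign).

j₁+j₂−J=2  J+j₁−j₂=1  J−j₁+j₂=4  j₁+j₂+J+1=8
(j₁±m₁, j₂±m₂, J±M) = (2,1,4,2,4,1)
P² = 576/35
sum k=0..1:
  [0] +1/48 = 1/48
  [1] −1/6 = -1/6
S = -7/48
C² = P²·S² = 7/20 ; C = -0.591608

-0.591608  (= −√(7/20))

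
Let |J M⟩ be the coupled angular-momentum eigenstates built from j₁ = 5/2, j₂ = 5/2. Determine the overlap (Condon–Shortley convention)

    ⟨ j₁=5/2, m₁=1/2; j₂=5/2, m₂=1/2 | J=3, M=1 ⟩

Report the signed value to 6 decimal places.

−√(4/15) ≈ -0.516398

j₁+j₂−J=2  J+j₁−j₂=3  J−j₁+j₂=3  j₁+j₂+J+1=9
(j₁±m₁, j₂±m₂, J±M) = (3,2,3,2,4,2)
P² = 48/5
sum k=0..2:
  [0] +1/24 = 1/24
  [1] −1/4 = -1/4
  [2] +1/24 = 1/24
S = -1/6
C² = P²·S² = 4/15 ; C = -0.516398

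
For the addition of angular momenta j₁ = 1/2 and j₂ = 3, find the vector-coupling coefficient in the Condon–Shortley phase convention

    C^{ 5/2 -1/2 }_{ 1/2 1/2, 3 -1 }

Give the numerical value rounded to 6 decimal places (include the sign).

j₁+j₂−J=1  J+j₁−j₂=0  J−j₁+j₂=5  j₁+j₂+J+1=7
(j₁±m₁, j₂±m₂, J±M) = (1,0,2,4,2,3)
P² = 576/7
sum k=0..0:
  [0] +1/12 = 1/12
S = 1/12
C² = P²·S² = 4/7 ; C = +0.755929

+√(4/7) = +0.755929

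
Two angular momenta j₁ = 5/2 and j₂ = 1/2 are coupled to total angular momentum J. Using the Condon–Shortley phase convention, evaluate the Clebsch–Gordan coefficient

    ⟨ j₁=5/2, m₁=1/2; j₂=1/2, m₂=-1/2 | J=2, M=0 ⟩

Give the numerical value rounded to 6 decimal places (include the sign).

j₁+j₂−J=1  J+j₁−j₂=4  J−j₁+j₂=0  j₁+j₂+J+1=6
(j₁±m₁, j₂±m₂, J±M) = (3,2,0,1,2,2)
P² = 8
sum k=0..0:
  [0] +1/4 = 1/4
S = 1/4
C² = P²·S² = 1/2 ; C = +0.707107

+0.707107  (= +√(1/2))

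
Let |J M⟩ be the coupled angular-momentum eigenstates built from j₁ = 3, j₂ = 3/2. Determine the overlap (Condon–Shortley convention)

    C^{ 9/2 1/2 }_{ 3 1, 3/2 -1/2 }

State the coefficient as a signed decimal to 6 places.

triangle: 0!·6!·3!/10! = 4320/3628800
(j±m)!: 4!·2!·1!·2!·5!·4! = 276480
prefactor² = (2J+1)·Δ·N² = 23040/7
  k=0: +1/(0!·0!·2!·1!·4!·2!) = 1/96
Σ = 1/96  ⇒  CG² = 23040/7·1/96² = 5/14
CG = +√(5/14) = +0.597614

+√(5/14) = +0.597614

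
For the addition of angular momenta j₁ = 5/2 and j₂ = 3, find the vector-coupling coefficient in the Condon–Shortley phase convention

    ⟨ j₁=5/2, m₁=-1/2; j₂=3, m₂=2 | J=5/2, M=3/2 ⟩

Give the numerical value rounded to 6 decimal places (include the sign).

+0.267261

√[6·3!2!3!/9! · 2!3!5!1!4!1!] = √(288/7)
  +(−1)^2/∏(2,1,1,3,1,0)! = 1/12  (running 1/12)
  +(−1)^3/∏(3,0,0,2,2,1)! = -1/24  (running 1/24)
⟨..|..⟩ = √(288/7)·(1/24) = +0.267261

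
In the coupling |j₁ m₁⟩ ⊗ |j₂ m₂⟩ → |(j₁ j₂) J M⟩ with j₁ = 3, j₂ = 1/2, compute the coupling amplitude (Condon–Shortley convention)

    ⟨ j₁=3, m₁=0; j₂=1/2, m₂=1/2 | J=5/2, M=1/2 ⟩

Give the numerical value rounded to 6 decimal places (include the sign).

j₁+j₂−J=1  J+j₁−j₂=5  J−j₁+j₂=0  j₁+j₂+J+1=7
(j₁±m₁, j₂±m₂, J±M) = (3,3,1,0,3,2)
P² = 432/7
sum k=1..1:
  [1] −1/12 = -1/12
S = -1/12
C² = P²·S² = 3/7 ; C = -0.654654

-0.654654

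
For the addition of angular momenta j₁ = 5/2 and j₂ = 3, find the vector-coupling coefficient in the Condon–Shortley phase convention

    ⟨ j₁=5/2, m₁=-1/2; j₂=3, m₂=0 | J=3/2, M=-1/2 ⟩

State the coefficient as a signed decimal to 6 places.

j₁+j₂−J=4  J+j₁−j₂=1  J−j₁+j₂=2  j₁+j₂+J+1=8
(j₁±m₁, j₂±m₂, J±M) = (2,3,3,3,1,2)
P² = 144/35
sum k=2..3:
  [2] +1/4 = 1/4
  [3] −1/12 = -1/12
S = 1/6
C² = P²·S² = 4/35 ; C = +0.338062

+√(4/35) = +0.338062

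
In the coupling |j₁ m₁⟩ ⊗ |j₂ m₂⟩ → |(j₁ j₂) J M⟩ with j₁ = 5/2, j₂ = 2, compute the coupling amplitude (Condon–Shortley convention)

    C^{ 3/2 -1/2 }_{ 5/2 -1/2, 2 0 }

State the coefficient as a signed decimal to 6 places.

√[4·3!2!1!/7! · 2!3!2!2!1!2!] = √(32/35)
  +(−1)^1/∏(1,2,2,1,0,0)! = -1/4  (running -1/4)
  +(−1)^2/∏(2,1,1,0,1,1)! = 1/2  (running 1/4)
⟨..|..⟩ = √(32/35)·(1/4) = +0.239046

+√(2/35) = +0.239046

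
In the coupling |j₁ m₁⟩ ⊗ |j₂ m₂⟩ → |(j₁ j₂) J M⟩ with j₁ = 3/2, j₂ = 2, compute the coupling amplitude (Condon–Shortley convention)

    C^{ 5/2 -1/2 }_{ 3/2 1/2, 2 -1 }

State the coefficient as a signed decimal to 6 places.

triangle: 1!*2!*3!/7! = 12/5040
(j±m)!: 2!*1!*1!*3!*2!*3! = 144
prefactor² = (2J+1)*Δ*N² = 72/35
  k=0: +1/(0!*1!*1!*1!*1!*2!) = 1/2
  k=1: −1/(1!*0!*0!*0!*2!*3!) = -1/12
Σ = 5/12  ⇒  CG² = 72/35*5/12² = 5/14
CG = +√(5/14) = +0.597614

+0.597614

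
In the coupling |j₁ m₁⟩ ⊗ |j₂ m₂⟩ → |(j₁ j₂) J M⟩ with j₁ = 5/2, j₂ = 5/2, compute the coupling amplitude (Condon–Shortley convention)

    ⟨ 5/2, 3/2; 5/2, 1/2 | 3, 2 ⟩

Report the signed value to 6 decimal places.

√[7·2!3!3!/9! · 4!1!3!2!5!1!] = √(48)
  +(−1)^0/∏(0,2,1,3,2,0)! = 1/24  (running 1/24)
  +(−1)^1/∏(1,1,0,2,3,1)! = -1/12  (running -1/24)
⟨..|..⟩ = √(48)·(-1/24) = -0.288675

−√(1/12) = -0.288675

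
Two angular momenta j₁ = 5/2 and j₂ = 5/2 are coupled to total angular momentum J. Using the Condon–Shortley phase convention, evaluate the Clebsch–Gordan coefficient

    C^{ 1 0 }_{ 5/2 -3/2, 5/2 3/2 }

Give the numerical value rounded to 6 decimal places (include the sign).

triangle: 4!×1!×1!/7! = 24/5040
(j±m)!: 1!×4!×4!×1!×1!×1! = 576
prefactor² = (2J+1)×Δ×N² = 288/35
  k=3: −1/(3!×1!×1!×1!×0!×0!) = -1/6
  k=4: +1/(4!×0!×0!×0!×1!×1!) = 1/24
Σ = -1/8  ⇒  CG² = 288/35×(-1/8)² = 9/70
CG = −√(9/70) = -0.358569

-0.358569  (= −√(9/70))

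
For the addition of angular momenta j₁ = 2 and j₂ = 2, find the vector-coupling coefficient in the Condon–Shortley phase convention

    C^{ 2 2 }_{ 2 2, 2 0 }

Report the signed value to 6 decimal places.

+0.534522  (= +√(2/7))

√[5·2!2!2!/7! · 4!0!2!2!4!0!] = √(128/7)
  +(−1)^0/∏(0,2,0,2,2,0)! = 1/8  (running 1/8)
⟨..|..⟩ = √(128/7)·(1/8) = +0.534522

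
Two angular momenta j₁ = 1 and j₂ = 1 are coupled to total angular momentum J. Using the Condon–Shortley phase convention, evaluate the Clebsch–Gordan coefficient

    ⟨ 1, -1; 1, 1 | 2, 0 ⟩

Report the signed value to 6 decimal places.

triangle: 0!·2!·2!/5! = 4/120
(j±m)!: 0!·2!·2!·0!·2!·2! = 16
prefactor² = (2J+1)·Δ·N² = 8/3
  k=0: +1/(0!·0!·2!·2!·0!·0!) = 1/4
Σ = 1/4  ⇒  CG² = 8/3·1/4² = 1/6
CG = +√(1/6) = +0.408248

+√(1/6) ≈ +0.408248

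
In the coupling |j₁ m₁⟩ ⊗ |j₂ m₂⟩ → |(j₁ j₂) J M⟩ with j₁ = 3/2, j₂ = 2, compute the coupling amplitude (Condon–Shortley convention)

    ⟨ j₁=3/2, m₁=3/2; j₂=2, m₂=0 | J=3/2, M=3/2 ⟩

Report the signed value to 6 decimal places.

+0.447214  (= +√(1/5))

triangle: 2!·1!·2!/6! = 4/720
(j±m)!: 3!·0!·2!·2!·3!·0! = 144
prefactor² = (2J+1)·Δ·N² = 16/5
  k=0: +1/(0!·2!·0!·2!·1!·0!) = 1/4
Σ = 1/4  ⇒  CG² = 16/5·1/4² = 1/5
CG = +√(1/5) = +0.447214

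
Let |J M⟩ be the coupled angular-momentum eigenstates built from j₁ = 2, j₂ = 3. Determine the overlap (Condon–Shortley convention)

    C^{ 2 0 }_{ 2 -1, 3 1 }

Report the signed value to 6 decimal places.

√[5·3!1!3!/8! · 1!3!4!2!2!2!] = √(36/7)
  +(−1)^2/∏(2,1,1,2,0,1)! = 1/4  (running 1/4)
  +(−1)^3/∏(3,0,0,1,1,2)! = -1/12  (running 1/6)
⟨..|..⟩ = √(36/7)·(1/6) = +0.377964

+0.377964  (= +√(1/7))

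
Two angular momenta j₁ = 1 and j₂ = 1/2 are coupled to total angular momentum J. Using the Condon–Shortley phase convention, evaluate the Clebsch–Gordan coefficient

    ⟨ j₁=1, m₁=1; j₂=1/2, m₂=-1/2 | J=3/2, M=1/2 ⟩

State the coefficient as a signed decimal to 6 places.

j₁+j₂−J=0  J+j₁−j₂=2  J−j₁+j₂=1  j₁+j₂+J+1=4
(j₁±m₁, j₂±m₂, J±M) = (2,0,0,1,2,1)
P² = 4/3
sum k=0..0:
  [0] +1/2 = 1/2
S = 1/2
C² = P²·S² = 1/3 ; C = +0.577350

+0.577350  (= +√(1/3))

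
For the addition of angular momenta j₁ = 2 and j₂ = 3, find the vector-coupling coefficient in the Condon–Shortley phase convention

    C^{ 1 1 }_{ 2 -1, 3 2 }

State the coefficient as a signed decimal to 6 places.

triangle: 4!×0!×2!/7! = 48/5040
(j±m)!: 1!×3!×5!×1!×2!×0! = 1440
prefactor² = (2J+1)×Δ×N² = 288/7
  k=3: −1/(3!×1!×0!×2!×0!×0!) = -1/12
Σ = -1/12  ⇒  CG² = 288/7×(-1/12)² = 2/7
CG = −√(2/7) = -0.534522

-0.534522  (= −√(2/7))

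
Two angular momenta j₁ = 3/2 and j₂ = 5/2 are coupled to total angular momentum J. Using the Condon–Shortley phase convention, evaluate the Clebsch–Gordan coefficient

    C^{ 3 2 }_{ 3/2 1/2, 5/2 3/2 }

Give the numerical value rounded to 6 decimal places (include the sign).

triangle: 1!*2!*4!/8! = 48/40320
(j±m)!: 2!*1!*4!*1!*5!*1! = 5760
prefactor² = (2J+1)*Δ*N² = 48
  k=0: +1/(0!*1!*1!*4!*1!*0!) = 1/24
  k=1: −1/(1!*0!*0!*3!*2!*1!) = -1/12
Σ = -1/24  ⇒  CG² = 48*(-1/24)² = 1/12
CG = −√(1/12) = -0.288675

−√(1/12) ≈ -0.288675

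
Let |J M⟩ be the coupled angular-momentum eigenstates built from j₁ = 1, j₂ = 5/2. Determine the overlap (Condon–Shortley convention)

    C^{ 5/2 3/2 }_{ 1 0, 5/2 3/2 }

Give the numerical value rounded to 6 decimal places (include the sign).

j₁+j₂−J=1  J+j₁−j₂=1  J−j₁+j₂=4  j₁+j₂+J+1=7
(j₁±m₁, j₂±m₂, J±M) = (1,1,4,1,4,1)
P² = 576/35
sum k=0..1:
  [0] +1/24 = 1/24
  [1] −1/6 = -1/6
S = -1/8
C² = P²·S² = 9/35 ; C = -0.507093

−√(9/35) = -0.507093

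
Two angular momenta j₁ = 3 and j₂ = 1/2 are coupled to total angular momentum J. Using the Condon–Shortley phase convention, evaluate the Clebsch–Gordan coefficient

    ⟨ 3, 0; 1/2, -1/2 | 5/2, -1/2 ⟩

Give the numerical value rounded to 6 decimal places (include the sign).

+√(3/7) ≈ +0.654654

j₁+j₂−J=1  J+j₁−j₂=5  J−j₁+j₂=0  j₁+j₂+J+1=7
(j₁±m₁, j₂±m₂, J±M) = (3,3,0,1,2,3)
P² = 432/7
sum k=0..0:
  [0] +1/12 = 1/12
S = 1/12
C² = P²·S² = 3/7 ; C = +0.654654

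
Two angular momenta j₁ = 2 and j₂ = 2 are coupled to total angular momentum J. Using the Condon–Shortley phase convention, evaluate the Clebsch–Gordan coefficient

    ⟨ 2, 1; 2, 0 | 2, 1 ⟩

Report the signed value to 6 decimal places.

j₁+j₂−J=2  J+j₁−j₂=2  J−j₁+j₂=2  j₁+j₂+J+1=7
(j₁±m₁, j₂±m₂, J±M) = (3,1,2,2,3,1)
P² = 8/7
sum k=0..1:
  [0] +1/4 = 1/4
  [1] −1/2 = -1/2
S = -1/4
C² = P²·S² = 1/14 ; C = -0.267261

-0.267261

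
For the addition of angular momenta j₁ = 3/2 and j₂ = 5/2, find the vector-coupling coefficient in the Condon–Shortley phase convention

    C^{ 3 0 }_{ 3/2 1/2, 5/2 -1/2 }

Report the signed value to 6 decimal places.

√[7·1!2!4!/8! · 2!1!2!3!3!3!] = √(36/5)
  +(−1)^0/∏(0,1,1,2,1,2)! = 1/4  (running 1/4)
  +(−1)^1/∏(1,0,0,1,2,3)! = -1/12  (running 1/6)
⟨..|..⟩ = √(36/5)·(1/6) = +0.447214

+√(1/5) = +0.447214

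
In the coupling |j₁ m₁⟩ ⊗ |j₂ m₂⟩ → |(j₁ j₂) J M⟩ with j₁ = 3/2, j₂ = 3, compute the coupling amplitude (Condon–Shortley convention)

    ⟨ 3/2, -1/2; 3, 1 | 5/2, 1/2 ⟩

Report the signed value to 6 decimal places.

-0.119523

√[6·2!1!4!/8! · 1!2!4!2!3!2!] = √(288/35)
  +(−1)^1/∏(1,1,1,3,0,1)! = -1/6  (running -1/6)
  +(−1)^2/∏(2,0,0,2,1,2)! = 1/8  (running -1/24)
⟨..|..⟩ = √(288/35)·(-1/24) = -0.119523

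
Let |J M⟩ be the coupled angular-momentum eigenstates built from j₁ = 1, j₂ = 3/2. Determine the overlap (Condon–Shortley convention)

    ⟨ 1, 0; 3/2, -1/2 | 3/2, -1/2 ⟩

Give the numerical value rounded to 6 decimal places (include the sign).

triangle: 1!*1!*2!/5! = 2/120
(j±m)!: 1!*1!*1!*2!*1!*2! = 4
prefactor² = (2J+1)*Δ*N² = 4/15
  k=0: +1/(0!*1!*1!*1!*0!*1!) = 1
  k=1: −1/(1!*0!*0!*0!*1!*2!) = -1/2
Σ = 1/2  ⇒  CG² = 4/15*1/2² = 1/15
CG = +√(1/15) = +0.258199

+0.258199  (= +√(1/15))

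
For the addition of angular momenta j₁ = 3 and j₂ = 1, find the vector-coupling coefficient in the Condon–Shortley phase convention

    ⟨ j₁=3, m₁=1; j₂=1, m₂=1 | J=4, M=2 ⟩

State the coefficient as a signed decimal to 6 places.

triangle: 0!·6!·2!/9! = 1440/362880
(j±m)!: 4!·2!·2!·0!·6!·2! = 138240
prefactor² = (2J+1)·Δ·N² = 34560/7
  k=0: +1/(0!·0!·2!·2!·4!·0!) = 1/96
Σ = 1/96  ⇒  CG² = 34560/7·1/96² = 15/28
CG = +√(15/28) = +0.731925

+0.731925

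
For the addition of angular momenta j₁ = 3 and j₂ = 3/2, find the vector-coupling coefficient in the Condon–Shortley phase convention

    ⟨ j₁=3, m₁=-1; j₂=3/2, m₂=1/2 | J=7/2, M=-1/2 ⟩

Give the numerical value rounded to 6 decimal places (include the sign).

-0.534522

triangle: 1!×5!×2!/9! = 240/362880
(j±m)!: 2!×4!×2!×1!×3!×4! = 13824
prefactor² = (2J+1)×Δ×N² = 512/7
  k=0: +1/(0!×1!×4!×2!×1!×0!) = 1/48
  k=1: −1/(1!×0!×3!×1!×2!×1!) = -1/12
Σ = -1/16  ⇒  CG² = 512/7×(-1/16)² = 2/7
CG = −√(2/7) = -0.534522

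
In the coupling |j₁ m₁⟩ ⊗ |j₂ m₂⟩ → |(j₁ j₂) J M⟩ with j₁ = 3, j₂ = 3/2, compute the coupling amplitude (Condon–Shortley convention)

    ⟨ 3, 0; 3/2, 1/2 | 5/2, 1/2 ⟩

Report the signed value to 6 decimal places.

√[6·2!4!1!/8! · 3!3!2!1!3!2!] = √(216/35)
  +(−1)^1/∏(1,1,2,1,2,0)! = -1/4  (running -1/4)
  +(−1)^2/∏(2,0,1,0,3,1)! = 1/12  (running -1/6)
⟨..|..⟩ = √(216/35)·(-1/6) = -0.414039

−√(6/35) = -0.414039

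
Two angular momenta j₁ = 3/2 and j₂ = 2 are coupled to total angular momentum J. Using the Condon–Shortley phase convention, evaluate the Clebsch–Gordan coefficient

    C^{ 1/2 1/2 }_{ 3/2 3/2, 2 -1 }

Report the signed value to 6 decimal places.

triangle: 3!·0!·1!/5! = 6/120
(j±m)!: 3!·0!·1!·3!·1!·0! = 36
prefactor² = (2J+1)·Δ·N² = 18/5
  k=0: +1/(0!·3!·0!·1!·0!·0!) = 1/6
Σ = 1/6  ⇒  CG² = 18/5·1/6² = 1/10
CG = +√(1/10) = +0.316228

+0.316228  (= +√(1/10))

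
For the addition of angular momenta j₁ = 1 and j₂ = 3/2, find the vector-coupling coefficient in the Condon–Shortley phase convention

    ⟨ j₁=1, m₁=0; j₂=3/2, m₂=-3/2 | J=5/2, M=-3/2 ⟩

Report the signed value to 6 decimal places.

+0.632456

triangle: 0!×2!×3!/6! = 12/720
(j±m)!: 1!×1!×0!×3!×1!×4! = 144
prefactor² = (2J+1)×Δ×N² = 72/5
  k=0: +1/(0!×0!×1!×0!×1!×3!) = 1/6
Σ = 1/6  ⇒  CG² = 72/5×1/6² = 2/5
CG = +√(2/5) = +0.632456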